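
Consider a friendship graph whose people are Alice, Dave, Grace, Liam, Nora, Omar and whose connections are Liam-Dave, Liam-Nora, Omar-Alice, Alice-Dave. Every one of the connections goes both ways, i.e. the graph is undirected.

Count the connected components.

2

From Alice: component {Alice, Dave, Liam, Nora, Omar}.
From Grace: component {Grace}.
That's 2 components.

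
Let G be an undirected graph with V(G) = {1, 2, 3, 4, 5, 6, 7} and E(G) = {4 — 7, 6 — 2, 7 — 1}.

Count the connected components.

From 1: component {1, 4, 7}.
From 2: component {2, 6}.
From 3: component {3}.
From 5: component {5}.
That's 4 components.

4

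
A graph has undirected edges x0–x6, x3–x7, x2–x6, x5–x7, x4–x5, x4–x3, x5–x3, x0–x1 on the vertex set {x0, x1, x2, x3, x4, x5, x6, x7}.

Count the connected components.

From x0: component {x0, x1, x2, x6}.
From x3: component {x3, x4, x5, x7}.
That's 2 components.

2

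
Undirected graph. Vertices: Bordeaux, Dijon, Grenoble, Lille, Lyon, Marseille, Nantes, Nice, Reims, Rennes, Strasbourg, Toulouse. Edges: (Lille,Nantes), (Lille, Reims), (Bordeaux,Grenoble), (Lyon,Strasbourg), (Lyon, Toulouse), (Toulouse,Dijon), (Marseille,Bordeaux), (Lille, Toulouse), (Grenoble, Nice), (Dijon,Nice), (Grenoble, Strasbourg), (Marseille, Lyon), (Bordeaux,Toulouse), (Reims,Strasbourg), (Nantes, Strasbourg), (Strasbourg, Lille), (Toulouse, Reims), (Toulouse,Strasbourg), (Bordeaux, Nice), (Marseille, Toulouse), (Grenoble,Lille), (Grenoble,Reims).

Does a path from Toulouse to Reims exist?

Yes

Explore from Toulouse.
Distance 1: reach Bordeaux, Dijon, Lille, Lyon, Marseille, Reims, Strasbourg.
Found Reims.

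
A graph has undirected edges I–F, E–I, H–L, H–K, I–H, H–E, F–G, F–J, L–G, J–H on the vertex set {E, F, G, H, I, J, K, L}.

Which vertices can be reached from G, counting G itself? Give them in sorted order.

E, F, G, H, I, J, K, L

Start at G.
Its neighbours: F, L.
Then their neighbours: H, I, J.
Then next layer: E, K.
Every vertex is now reached.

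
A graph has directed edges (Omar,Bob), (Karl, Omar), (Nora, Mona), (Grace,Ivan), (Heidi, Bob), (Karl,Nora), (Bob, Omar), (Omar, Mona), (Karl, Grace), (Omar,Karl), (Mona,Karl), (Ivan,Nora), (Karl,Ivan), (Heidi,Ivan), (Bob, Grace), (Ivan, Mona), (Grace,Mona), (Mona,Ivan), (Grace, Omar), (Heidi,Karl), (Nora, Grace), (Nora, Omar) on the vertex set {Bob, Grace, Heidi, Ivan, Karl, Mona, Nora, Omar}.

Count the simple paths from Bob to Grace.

8

Bob→Grace
Bob→Omar→Karl→Grace
Bob→Omar→Karl→Ivan→Nora→Grace
Bob→Omar→Karl→Nora→Grace
Bob→Omar→Mona→Ivan→Nora→Grace
Bob→Omar→Mona→Karl→Grace
Bob→Omar→Mona→Karl→Ivan→Nora→Grace
Bob→Omar→Mona→Karl→Nora→Grace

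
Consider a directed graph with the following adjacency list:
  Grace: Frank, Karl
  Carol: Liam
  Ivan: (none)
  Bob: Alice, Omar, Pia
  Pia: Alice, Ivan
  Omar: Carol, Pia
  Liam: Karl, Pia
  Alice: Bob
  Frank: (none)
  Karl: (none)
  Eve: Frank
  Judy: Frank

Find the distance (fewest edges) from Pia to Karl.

6

Distance 0: Pia.
Distance 1: Alice, Ivan.
Distance 2: Bob.
Distance 3: Omar.
Distance 4: Carol.
Distance 5: Liam.
Distance 6: Karl — contains Karl.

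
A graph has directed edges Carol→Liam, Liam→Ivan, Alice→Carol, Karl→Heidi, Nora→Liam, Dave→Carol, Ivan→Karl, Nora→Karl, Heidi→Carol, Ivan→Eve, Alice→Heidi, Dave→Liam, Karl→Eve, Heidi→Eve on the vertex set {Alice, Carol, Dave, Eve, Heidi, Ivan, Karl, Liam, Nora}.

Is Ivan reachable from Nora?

Explore from Nora.
Distance 1: reach Karl, Liam.
Distance 2: reach Eve, Heidi, Ivan.
Found Ivan.

Yes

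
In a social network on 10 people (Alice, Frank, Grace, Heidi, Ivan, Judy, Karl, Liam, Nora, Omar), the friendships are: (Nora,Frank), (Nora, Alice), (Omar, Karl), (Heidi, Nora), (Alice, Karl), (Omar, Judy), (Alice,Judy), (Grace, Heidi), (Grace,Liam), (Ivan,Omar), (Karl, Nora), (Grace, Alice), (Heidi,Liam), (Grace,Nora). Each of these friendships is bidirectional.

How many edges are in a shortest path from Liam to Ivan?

5

Distance 0: Liam.
Distance 1: Grace, Heidi.
Distance 2: Alice, Nora.
Distance 3: Frank, Judy, Karl.
Distance 4: Omar.
Distance 5: Ivan — contains Ivan.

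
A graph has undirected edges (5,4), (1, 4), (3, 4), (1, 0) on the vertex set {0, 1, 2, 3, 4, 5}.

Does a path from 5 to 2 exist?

No

Explore from 5.
Distance 1: reach 4.
Distance 2: reach 1, 3.
Distance 3: reach 0.
The search is exhausted without reaching 2; it lies in a different component.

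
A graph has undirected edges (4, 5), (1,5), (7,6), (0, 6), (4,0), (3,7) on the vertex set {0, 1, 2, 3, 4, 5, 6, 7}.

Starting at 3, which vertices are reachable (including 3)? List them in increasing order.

Start at 3.
Its neighbours: 7.
Then their neighbours: 6.
Then next layer: 0.
Then next layer: 4.
Then next layer: 5.
Then next layer: 1.
Nothing further is reachable.

0, 1, 3, 4, 5, 6, 7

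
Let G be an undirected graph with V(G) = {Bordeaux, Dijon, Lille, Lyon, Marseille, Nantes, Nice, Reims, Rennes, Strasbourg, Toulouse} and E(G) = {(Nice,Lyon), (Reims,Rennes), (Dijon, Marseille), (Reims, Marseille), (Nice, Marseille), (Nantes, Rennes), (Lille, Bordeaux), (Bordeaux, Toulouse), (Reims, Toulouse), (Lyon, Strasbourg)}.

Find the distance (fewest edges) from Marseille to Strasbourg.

3

Distance 0: Marseille.
Distance 1: Dijon, Nice, Reims.
Distance 2: Lyon, Rennes, Toulouse.
Distance 3: Bordeaux, Nantes, Strasbourg — contains Strasbourg.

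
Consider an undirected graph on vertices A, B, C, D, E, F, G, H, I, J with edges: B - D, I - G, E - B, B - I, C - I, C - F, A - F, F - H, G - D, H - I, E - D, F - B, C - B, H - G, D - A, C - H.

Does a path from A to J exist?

No

Explore from A.
Distance 1: reach D, F.
Distance 2: reach B, C, E, G, H.
Distance 3: reach I.
The search is exhausted without reaching J; it lies in a different component.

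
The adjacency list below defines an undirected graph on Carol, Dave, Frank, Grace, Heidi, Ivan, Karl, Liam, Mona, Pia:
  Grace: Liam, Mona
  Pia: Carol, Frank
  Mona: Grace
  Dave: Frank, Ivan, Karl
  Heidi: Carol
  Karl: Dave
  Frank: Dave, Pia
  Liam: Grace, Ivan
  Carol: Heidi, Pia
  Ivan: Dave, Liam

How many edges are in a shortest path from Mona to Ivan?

3

Distance 0: Mona.
Distance 1: Grace.
Distance 2: Liam.
Distance 3: Ivan — contains Ivan.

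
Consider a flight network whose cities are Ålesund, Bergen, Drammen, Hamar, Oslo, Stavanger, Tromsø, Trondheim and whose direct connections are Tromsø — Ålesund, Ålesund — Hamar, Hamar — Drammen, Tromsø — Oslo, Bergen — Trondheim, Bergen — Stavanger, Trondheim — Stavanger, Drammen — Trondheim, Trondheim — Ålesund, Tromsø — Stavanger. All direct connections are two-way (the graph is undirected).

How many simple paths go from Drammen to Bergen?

7

Drammen–Hamar–Ålesund–Tromsø–Stavanger–Bergen
Drammen–Hamar–Ålesund–Tromsø–Stavanger–Trondheim–Bergen
Drammen–Hamar–Ålesund–Trondheim–Bergen
Drammen–Hamar–Ålesund–Trondheim–Stavanger–Bergen
Drammen–Trondheim–Ålesund–Tromsø–Stavanger–Bergen
Drammen–Trondheim–Bergen
Drammen–Trondheim–Stavanger–Bergen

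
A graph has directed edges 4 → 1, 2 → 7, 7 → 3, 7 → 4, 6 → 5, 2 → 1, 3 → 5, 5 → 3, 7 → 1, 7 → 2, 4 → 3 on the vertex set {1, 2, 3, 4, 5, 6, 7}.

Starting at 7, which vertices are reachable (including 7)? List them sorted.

1, 2, 3, 4, 5, 7

Start at 7.
Its neighbours: 1, 2, 3, 4.
Then their neighbours: 5.
Nothing further is reachable.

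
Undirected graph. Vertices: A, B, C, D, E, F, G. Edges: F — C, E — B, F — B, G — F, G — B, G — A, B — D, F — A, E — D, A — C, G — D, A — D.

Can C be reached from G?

Explore from G.
Distance 1: reach A, B, D, F.
Distance 2: reach C, E.
Found C.

Yes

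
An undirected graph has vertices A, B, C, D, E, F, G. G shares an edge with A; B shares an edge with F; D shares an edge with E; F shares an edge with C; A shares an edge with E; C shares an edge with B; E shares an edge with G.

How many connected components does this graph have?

2

From A: component {A, D, E, G}.
From B: component {B, C, F}.
That's 2 components.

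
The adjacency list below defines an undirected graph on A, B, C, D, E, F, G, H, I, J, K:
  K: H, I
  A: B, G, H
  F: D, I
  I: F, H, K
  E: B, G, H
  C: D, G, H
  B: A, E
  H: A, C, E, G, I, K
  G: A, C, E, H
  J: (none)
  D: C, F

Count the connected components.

From A: component {A, B, C, D, E, F, G, H, I, K}.
From J: component {J}.
That's 2 components.

2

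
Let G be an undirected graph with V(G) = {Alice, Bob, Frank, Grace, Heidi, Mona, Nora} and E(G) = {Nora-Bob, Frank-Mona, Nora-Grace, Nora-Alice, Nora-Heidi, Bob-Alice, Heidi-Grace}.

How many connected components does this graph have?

2

From Alice: component {Alice, Bob, Grace, Heidi, Nora}.
From Frank: component {Frank, Mona}.
That's 2 components.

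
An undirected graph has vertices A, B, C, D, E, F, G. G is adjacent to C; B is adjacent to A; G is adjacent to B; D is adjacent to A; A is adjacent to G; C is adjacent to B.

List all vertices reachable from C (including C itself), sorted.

Start at C.
Its neighbours: B, G.
Then their neighbours: A.
Then next layer: D.
Nothing further is reachable.

A, B, C, D, G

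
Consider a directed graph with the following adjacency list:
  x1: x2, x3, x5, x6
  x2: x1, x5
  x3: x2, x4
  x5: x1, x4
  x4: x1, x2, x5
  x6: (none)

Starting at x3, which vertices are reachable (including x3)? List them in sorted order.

Start at x3.
Its neighbours: x2, x4.
Then their neighbours: x1, x5.
Then next layer: x6.
Every vertex is now reached.

x1, x2, x3, x4, x5, x6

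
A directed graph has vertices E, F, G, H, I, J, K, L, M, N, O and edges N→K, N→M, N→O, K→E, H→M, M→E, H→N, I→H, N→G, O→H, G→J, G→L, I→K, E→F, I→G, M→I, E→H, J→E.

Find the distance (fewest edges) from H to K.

Distance 0: H.
Distance 1: M, N.
Distance 2: E, G, I, K, O — contains K.

2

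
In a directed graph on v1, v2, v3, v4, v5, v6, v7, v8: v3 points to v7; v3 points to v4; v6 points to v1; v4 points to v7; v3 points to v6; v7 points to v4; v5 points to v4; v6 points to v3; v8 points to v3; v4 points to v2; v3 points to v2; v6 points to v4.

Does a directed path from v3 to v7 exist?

Yes

Explore from v3.
Distance 1: reach v2, v4, v6, v7.
Found v7.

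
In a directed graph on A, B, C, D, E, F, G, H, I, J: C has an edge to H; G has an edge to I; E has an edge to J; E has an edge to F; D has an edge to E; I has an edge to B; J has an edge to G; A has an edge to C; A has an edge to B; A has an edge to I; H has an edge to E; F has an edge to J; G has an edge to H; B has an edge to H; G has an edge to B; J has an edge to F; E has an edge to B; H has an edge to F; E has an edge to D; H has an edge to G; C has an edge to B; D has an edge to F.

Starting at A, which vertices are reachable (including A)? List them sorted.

A, B, C, D, E, F, G, H, I, J

Start at A.
Its neighbours: B, C, I.
Then their neighbours: H.
Then next layer: E, F, G.
Then next layer: D, J.
Every vertex is now reached.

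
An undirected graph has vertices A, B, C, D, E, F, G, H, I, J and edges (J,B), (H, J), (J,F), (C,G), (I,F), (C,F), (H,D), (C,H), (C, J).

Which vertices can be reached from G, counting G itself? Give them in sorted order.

Start at G.
Its neighbours: C.
Then their neighbours: F, H, J.
Then next layer: B, D, I.
Nothing further is reachable.

B, C, D, F, G, H, I, J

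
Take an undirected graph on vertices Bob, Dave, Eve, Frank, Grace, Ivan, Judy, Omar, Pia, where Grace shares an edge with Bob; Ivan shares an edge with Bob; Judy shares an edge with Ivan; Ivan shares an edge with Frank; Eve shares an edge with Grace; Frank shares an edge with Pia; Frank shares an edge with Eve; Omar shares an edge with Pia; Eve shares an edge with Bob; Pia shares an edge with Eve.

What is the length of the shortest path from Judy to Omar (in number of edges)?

4

Distance 0: Judy.
Distance 1: Ivan.
Distance 2: Bob, Frank.
Distance 3: Eve, Grace, Pia.
Distance 4: Omar — contains Omar.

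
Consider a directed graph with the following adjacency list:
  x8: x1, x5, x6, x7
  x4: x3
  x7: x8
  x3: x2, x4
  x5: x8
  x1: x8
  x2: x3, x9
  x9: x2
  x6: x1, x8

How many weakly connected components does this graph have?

From x1: component {x1, x5, x6, x7, x8}.
From x2: component {x2, x3, x4, x9}.
That's 2 components.

2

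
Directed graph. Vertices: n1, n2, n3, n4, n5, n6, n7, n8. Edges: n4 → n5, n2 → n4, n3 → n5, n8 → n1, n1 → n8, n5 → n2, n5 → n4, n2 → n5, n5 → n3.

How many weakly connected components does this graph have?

4

From n1: component {n1, n8}.
From n2: component {n2, n3, n4, n5}.
From n6: component {n6}.
From n7: component {n7}.
That's 4 components.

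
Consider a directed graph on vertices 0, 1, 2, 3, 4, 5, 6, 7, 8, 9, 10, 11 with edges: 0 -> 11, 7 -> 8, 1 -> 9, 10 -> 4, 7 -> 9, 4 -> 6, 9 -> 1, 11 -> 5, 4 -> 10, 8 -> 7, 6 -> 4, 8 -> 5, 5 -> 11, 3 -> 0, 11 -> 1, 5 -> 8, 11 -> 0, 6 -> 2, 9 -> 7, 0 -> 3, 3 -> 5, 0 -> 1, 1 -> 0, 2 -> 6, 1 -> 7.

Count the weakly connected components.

2

From 0: component {0, 1, 3, 5, 7, 8, 9, 11}.
From 2: component {2, 4, 6, 10}.
That's 2 components.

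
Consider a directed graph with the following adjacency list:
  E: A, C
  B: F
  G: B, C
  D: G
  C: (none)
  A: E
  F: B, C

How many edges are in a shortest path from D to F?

Distance 0: D.
Distance 1: G.
Distance 2: B, C.
Distance 3: F — contains F.

3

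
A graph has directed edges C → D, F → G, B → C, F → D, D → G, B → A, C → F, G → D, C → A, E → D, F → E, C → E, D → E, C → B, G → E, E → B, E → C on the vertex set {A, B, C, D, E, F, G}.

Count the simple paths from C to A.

10

C→A
C→B→A
C→D→E→B→A
C→D→G→E→B→A
C→E→B→A
C→F→D→E→B→A
C→F→D→G→E→B→A
C→F→E→B→A
C→F→G→D→E→B→A
C→F→G→E→B→A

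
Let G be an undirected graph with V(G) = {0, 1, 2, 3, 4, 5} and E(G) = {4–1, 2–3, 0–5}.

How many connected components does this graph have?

From 0: component {0, 5}.
From 1: component {1, 4}.
From 2: component {2, 3}.
That's 3 components.

3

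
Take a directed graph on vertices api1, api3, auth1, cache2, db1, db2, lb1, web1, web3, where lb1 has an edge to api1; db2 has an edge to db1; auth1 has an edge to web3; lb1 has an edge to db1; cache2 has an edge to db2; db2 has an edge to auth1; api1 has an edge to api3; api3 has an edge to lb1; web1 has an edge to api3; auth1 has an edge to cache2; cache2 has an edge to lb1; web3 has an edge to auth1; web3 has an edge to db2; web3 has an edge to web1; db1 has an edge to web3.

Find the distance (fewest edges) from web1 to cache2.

Distance 0: web1.
Distance 1: api3.
Distance 2: lb1.
Distance 3: api1, db1.
Distance 4: web3.
Distance 5: auth1, db2.
Distance 6: cache2 — contains cache2.

6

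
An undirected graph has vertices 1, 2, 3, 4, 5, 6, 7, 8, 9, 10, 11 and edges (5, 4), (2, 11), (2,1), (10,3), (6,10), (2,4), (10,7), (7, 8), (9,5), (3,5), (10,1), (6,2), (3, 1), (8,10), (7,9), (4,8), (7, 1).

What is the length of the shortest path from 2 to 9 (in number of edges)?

3

Distance 0: 2.
Distance 1: 1, 4, 6, 11.
Distance 2: 3, 5, 7, 8, 10.
Distance 3: 9 — contains 9.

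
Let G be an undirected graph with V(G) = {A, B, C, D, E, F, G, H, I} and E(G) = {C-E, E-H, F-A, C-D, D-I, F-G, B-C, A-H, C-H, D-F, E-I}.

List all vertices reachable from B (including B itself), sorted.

A, B, C, D, E, F, G, H, I

Start at B.
Its neighbours: C.
Then their neighbours: D, E, H.
Then next layer: A, F, I.
Then next layer: G.
Every vertex is now reached.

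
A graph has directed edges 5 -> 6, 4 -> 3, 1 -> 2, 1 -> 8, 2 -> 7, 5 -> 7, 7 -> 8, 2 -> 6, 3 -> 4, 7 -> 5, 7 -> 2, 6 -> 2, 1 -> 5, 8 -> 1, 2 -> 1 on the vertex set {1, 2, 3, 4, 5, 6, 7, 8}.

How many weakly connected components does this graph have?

2

From 1: component {1, 2, 5, 6, 7, 8}.
From 3: component {3, 4}.
That's 2 components.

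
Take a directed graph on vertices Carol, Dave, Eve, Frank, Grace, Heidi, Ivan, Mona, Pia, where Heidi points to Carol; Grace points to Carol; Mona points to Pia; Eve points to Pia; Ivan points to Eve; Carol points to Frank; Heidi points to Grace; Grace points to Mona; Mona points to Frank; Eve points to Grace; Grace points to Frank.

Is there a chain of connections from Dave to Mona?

Dave has no outgoing edges, so nothing is reachable from it.

No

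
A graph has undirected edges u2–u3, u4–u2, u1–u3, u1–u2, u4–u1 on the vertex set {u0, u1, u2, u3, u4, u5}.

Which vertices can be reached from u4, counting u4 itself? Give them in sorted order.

Start at u4.
Its neighbours: u1, u2.
Then their neighbours: u3.
Nothing further is reachable.

u1, u2, u3, u4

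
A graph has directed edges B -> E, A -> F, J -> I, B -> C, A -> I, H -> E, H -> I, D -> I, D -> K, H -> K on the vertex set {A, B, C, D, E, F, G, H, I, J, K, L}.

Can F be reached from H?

No

Explore from H.
Distance 1: reach E, I, K.
The search from H is exhausted; no directed path reaches F.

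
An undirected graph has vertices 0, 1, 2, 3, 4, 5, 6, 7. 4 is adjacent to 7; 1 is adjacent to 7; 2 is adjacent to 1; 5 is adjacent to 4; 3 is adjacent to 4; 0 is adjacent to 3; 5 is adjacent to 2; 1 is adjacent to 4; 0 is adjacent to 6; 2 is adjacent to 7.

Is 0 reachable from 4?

Yes

Explore from 4.
Distance 1: reach 1, 3, 5, 7.
Distance 2: reach 0, 2.
Found 0.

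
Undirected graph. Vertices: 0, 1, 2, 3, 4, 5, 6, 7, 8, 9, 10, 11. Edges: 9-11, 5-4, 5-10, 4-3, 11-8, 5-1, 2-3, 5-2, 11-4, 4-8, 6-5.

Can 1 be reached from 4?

Yes

Explore from 4.
Distance 1: reach 3, 5, 8, 11.
Distance 2: reach 1, 2, 6, 9, 10.
Found 1.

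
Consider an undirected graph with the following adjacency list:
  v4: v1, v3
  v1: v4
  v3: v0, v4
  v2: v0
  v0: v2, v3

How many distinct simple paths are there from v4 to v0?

1

v4–v3–v0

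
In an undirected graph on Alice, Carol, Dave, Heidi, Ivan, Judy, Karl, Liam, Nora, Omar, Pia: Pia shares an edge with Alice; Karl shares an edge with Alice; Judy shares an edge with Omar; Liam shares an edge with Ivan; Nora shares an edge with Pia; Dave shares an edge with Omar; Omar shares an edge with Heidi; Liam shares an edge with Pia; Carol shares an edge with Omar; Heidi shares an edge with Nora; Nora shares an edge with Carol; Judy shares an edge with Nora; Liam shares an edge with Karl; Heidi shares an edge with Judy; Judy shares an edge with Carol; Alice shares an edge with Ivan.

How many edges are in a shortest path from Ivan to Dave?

Distance 0: Ivan.
Distance 1: Alice, Liam.
Distance 2: Karl, Pia.
Distance 3: Nora.
Distance 4: Carol, Heidi, Judy.
Distance 5: Omar.
Distance 6: Dave — contains Dave.

6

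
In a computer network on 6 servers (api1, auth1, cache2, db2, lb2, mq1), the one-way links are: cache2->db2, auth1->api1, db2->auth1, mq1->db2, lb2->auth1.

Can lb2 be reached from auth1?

Explore from auth1.
Distance 1: reach api1.
The search from auth1 is exhausted; no directed path reaches lb2.

No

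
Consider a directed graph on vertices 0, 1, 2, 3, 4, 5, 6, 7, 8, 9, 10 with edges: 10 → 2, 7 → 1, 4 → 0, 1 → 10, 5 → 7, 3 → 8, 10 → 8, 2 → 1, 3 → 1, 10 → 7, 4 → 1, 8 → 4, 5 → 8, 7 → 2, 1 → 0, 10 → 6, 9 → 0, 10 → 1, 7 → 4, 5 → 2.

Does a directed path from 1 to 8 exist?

Yes

Explore from 1.
Distance 1: reach 0, 10.
Distance 2: reach 2, 6, 7, 8.
Found 8.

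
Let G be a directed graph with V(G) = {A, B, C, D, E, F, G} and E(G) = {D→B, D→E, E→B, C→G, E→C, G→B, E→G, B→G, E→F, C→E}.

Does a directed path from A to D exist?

A has no outgoing edges, so nothing is reachable from it.

No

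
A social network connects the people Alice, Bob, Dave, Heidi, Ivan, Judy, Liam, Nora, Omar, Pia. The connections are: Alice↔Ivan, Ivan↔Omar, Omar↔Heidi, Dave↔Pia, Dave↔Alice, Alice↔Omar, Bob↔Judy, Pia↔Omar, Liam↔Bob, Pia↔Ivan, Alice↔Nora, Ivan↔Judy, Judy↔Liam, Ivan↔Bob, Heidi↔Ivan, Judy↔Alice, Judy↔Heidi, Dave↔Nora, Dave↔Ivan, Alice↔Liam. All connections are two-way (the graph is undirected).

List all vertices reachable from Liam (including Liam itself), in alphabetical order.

Start at Liam.
Its neighbours: Alice, Bob, Judy.
Then their neighbours: Dave, Heidi, Ivan, Nora, Omar.
Then next layer: Pia.
Every vertex is now reached.

Alice, Bob, Dave, Heidi, Ivan, Judy, Liam, Nora, Omar, Pia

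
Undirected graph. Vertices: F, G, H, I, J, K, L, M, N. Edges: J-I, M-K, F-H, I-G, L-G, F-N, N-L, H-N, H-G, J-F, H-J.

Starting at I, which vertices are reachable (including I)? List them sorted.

Start at I.
Its neighbours: G, J.
Then their neighbours: F, H, L.
Then next layer: N.
Nothing further is reachable.

F, G, H, I, J, L, N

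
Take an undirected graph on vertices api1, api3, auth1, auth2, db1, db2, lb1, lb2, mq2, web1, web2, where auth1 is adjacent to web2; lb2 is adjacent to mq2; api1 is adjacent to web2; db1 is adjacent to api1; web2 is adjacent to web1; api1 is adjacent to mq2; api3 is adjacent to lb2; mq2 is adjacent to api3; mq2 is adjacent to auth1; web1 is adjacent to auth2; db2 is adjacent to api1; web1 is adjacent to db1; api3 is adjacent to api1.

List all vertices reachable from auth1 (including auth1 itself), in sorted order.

api1, api3, auth1, auth2, db1, db2, lb2, mq2, web1, web2

Start at auth1.
Its neighbours: mq2, web2.
Then their neighbours: api1, api3, lb2, web1.
Then next layer: auth2, db1, db2.
Nothing further is reachable.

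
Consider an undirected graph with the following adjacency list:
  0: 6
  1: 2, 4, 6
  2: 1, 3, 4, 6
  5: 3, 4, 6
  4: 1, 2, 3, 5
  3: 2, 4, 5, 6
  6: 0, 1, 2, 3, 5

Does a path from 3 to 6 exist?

Yes

Explore from 3.
Distance 1: reach 2, 4, 5, 6.
Found 6.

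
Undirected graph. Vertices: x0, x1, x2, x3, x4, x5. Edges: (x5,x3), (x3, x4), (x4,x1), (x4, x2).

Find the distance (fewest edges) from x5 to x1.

Distance 0: x5.
Distance 1: x3.
Distance 2: x4.
Distance 3: x1, x2 — contains x1.

3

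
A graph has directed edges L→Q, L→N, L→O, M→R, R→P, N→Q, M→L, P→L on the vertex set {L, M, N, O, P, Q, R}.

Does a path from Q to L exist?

No

Q has no outgoing edges, so nothing is reachable from it.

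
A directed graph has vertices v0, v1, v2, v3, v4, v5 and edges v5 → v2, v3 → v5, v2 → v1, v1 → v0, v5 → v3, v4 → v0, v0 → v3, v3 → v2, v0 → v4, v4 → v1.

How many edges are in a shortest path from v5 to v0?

3

Distance 0: v5.
Distance 1: v2, v3.
Distance 2: v1.
Distance 3: v0 — contains v0.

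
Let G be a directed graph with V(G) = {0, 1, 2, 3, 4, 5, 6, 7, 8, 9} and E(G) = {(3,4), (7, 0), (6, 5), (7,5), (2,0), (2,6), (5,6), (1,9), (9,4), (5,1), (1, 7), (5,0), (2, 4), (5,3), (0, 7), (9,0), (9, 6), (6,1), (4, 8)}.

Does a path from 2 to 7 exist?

Yes

Explore from 2.
Distance 1: reach 0, 4, 6.
Distance 2: reach 1, 5, 7, 8.
Found 7.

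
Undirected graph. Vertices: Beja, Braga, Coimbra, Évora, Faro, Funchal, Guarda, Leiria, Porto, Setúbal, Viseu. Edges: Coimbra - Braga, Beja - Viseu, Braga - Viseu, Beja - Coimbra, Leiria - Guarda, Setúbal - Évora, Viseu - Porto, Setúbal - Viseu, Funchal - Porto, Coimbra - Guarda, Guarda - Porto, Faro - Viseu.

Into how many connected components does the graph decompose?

1

From Beja: component {Beja, Braga, Coimbra, Évora, Faro, Funchal, Guarda, Leiria, Porto, Setúbal, Viseu}.
That's 1 component.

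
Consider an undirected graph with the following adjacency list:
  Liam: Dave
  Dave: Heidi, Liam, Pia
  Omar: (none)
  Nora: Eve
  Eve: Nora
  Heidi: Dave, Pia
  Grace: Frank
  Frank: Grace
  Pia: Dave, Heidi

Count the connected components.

From Dave: component {Dave, Heidi, Liam, Pia}.
From Eve: component {Eve, Nora}.
From Frank: component {Frank, Grace}.
From Omar: component {Omar}.
That's 4 components.

4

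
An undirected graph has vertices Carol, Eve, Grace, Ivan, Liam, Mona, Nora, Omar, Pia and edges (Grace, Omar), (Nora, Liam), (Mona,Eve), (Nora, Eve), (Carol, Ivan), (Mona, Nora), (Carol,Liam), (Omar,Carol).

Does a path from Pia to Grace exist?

Pia has no edges, so nothing is reachable from it.

No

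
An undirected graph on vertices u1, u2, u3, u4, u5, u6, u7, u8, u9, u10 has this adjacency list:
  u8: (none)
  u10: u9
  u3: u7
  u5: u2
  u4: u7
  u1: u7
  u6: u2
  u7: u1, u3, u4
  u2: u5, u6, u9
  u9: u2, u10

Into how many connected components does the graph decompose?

3

From u1: component {u1, u3, u4, u7}.
From u2: component {u2, u5, u6, u9, u10}.
From u8: component {u8}.
That's 3 components.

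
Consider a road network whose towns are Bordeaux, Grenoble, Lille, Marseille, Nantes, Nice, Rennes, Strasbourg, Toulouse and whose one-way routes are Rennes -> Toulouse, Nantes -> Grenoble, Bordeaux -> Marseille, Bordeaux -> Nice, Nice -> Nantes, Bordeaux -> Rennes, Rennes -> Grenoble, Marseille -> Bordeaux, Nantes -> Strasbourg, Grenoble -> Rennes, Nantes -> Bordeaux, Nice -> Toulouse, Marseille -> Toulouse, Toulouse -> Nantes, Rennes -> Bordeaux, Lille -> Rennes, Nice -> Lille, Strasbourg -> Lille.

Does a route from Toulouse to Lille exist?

Yes

Explore from Toulouse.
Distance 1: reach Nantes.
Distance 2: reach Bordeaux, Grenoble, Strasbourg.
Distance 3: reach Lille, Marseille, Nice, Rennes.
Found Lille.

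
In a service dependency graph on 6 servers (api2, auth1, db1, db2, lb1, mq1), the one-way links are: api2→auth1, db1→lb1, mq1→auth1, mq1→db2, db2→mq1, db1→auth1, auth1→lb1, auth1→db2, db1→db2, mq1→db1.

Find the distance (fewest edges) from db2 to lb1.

3

Distance 0: db2.
Distance 1: mq1.
Distance 2: auth1, db1.
Distance 3: lb1 — contains lb1.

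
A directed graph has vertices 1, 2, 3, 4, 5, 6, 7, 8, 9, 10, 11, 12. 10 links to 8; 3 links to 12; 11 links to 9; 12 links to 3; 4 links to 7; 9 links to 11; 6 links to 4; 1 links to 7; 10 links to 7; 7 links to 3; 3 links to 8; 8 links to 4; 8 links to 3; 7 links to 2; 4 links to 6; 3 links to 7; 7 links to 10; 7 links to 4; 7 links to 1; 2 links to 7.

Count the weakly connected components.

From 1: component {1, 2, 3, 4, 6, 7, 8, 10, 12}.
From 5: component {5}.
From 9: component {9, 11}.
That's 3 components.

3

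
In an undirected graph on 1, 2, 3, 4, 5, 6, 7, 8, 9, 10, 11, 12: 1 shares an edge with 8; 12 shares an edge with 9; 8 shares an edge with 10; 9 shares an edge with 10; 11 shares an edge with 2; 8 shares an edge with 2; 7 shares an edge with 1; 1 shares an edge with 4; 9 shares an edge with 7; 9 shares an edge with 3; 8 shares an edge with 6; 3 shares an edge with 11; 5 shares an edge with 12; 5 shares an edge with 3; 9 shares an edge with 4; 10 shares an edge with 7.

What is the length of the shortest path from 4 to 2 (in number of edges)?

Distance 0: 4.
Distance 1: 1, 9.
Distance 2: 3, 7, 8, 10, 12.
Distance 3: 2, 5, 6, 11 — contains 2.

3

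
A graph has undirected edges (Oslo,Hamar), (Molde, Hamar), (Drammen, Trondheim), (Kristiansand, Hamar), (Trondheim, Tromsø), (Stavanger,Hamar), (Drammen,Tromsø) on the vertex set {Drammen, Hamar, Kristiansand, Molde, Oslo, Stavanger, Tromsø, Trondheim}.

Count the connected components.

2

From Drammen: component {Drammen, Tromsø, Trondheim}.
From Hamar: component {Hamar, Kristiansand, Molde, Oslo, Stavanger}.
That's 2 components.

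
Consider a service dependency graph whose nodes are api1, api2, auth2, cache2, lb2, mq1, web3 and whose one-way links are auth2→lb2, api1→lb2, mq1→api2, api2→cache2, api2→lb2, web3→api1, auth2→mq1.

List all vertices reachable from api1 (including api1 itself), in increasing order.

Start at api1.
Its neighbours: lb2.
Nothing further is reachable.

api1, lb2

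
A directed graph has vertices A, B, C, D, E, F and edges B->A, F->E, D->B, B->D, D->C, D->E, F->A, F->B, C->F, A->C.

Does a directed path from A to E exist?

Yes

Explore from A.
Distance 1: reach C.
Distance 2: reach F.
Distance 3: reach B, E.
Found E.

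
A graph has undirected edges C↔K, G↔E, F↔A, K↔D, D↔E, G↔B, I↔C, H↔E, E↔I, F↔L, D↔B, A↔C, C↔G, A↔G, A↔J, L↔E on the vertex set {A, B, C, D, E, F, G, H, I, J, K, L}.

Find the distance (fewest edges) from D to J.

Distance 0: D.
Distance 1: B, E, K.
Distance 2: C, G, H, I, L.
Distance 3: A, F.
Distance 4: J — contains J.

4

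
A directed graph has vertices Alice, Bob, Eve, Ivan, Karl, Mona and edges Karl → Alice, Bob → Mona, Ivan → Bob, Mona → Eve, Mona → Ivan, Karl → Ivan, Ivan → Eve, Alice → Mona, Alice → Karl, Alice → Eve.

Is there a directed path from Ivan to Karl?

No

Explore from Ivan.
Distance 1: reach Bob, Eve.
Distance 2: reach Mona.
The search from Ivan is exhausted; no directed path reaches Karl.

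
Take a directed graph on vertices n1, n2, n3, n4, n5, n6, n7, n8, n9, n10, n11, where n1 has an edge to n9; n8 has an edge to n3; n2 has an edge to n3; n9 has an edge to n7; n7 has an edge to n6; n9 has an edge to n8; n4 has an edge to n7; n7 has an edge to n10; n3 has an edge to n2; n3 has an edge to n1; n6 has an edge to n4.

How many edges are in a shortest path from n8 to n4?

Distance 0: n8.
Distance 1: n3.
Distance 2: n1, n2.
Distance 3: n9.
Distance 4: n7.
Distance 5: n6, n10.
Distance 6: n4 — contains n4.

6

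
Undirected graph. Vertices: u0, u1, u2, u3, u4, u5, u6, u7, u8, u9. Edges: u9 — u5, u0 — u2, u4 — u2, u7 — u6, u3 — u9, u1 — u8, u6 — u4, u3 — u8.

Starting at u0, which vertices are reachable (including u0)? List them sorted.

u0, u2, u4, u6, u7

Start at u0.
Its neighbours: u2.
Then their neighbours: u4.
Then next layer: u6.
Then next layer: u7.
Nothing further is reachable.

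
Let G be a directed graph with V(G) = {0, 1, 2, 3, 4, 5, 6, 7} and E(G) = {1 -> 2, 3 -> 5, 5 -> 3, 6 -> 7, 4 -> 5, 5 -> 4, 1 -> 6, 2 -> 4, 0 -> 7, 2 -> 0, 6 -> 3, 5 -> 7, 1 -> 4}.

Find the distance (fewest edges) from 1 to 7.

Distance 0: 1.
Distance 1: 2, 4, 6.
Distance 2: 0, 3, 5, 7 — contains 7.

2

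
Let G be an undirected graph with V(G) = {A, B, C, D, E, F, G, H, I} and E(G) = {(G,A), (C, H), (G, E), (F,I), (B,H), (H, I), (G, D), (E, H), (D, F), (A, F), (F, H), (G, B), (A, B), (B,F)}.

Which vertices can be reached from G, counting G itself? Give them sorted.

A, B, C, D, E, F, G, H, I

Start at G.
Its neighbours: A, B, D, E.
Then their neighbours: F, H.
Then next layer: C, I.
Every vertex is now reached.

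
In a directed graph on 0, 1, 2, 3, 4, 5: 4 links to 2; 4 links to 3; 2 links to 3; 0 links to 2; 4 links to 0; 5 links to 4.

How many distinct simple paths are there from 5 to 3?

3

5→4→0→2→3
5→4→2→3
5→4→3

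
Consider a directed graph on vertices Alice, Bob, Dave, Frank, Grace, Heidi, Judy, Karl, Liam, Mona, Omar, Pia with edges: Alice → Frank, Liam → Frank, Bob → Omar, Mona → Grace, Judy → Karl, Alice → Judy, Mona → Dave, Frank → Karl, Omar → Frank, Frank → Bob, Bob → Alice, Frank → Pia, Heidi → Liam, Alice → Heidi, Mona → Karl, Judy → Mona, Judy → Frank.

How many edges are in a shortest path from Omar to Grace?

6

Distance 0: Omar.
Distance 1: Frank.
Distance 2: Bob, Karl, Pia.
Distance 3: Alice.
Distance 4: Heidi, Judy.
Distance 5: Liam, Mona.
Distance 6: Dave, Grace — contains Grace.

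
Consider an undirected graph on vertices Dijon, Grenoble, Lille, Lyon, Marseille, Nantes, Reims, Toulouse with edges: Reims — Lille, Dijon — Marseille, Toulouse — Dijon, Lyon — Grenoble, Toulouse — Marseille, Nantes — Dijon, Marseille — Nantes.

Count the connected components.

3

From Dijon: component {Dijon, Marseille, Nantes, Toulouse}.
From Grenoble: component {Grenoble, Lyon}.
From Lille: component {Lille, Reims}.
That's 3 components.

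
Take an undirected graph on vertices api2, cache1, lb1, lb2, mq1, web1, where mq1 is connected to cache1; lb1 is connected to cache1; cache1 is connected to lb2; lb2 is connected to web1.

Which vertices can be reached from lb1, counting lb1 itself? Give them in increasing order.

cache1, lb1, lb2, mq1, web1

Start at lb1.
Its neighbours: cache1.
Then their neighbours: lb2, mq1.
Then next layer: web1.
Nothing further is reachable.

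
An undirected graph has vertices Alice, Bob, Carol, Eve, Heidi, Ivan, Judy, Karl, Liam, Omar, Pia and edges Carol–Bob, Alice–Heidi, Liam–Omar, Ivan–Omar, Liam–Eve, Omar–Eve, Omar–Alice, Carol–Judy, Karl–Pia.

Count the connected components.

3

From Alice: component {Alice, Eve, Heidi, Ivan, Liam, Omar}.
From Bob: component {Bob, Carol, Judy}.
From Karl: component {Karl, Pia}.
That's 3 components.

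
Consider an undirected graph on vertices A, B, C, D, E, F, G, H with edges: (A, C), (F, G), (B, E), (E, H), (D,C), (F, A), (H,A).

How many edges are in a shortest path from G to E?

Distance 0: G.
Distance 1: F.
Distance 2: A.
Distance 3: C, H.
Distance 4: D, E — contains E.

4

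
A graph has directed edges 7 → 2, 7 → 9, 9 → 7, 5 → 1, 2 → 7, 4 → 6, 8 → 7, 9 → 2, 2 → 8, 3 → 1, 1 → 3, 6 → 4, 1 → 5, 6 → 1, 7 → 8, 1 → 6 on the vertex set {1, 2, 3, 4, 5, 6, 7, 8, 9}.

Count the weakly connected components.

From 1: component {1, 3, 4, 5, 6}.
From 2: component {2, 7, 8, 9}.
That's 2 components.

2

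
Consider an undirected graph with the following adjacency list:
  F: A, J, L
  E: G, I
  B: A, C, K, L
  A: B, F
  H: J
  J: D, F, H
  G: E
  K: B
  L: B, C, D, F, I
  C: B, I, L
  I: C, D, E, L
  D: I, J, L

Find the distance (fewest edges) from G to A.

5

Distance 0: G.
Distance 1: E.
Distance 2: I.
Distance 3: C, D, L.
Distance 4: B, F, J.
Distance 5: A, H, K — contains A.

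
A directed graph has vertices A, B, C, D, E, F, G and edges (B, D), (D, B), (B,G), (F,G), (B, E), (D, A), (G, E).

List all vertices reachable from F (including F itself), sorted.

E, F, G

Start at F.
Its neighbours: G.
Then their neighbours: E.
Nothing further is reachable.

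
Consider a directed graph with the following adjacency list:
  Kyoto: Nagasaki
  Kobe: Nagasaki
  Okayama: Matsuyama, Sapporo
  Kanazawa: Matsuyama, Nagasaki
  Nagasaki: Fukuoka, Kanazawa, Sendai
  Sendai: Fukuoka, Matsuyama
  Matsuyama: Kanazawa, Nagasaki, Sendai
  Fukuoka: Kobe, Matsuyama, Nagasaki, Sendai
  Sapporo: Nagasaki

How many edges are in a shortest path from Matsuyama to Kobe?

Distance 0: Matsuyama.
Distance 1: Kanazawa, Nagasaki, Sendai.
Distance 2: Fukuoka.
Distance 3: Kobe — contains Kobe.

3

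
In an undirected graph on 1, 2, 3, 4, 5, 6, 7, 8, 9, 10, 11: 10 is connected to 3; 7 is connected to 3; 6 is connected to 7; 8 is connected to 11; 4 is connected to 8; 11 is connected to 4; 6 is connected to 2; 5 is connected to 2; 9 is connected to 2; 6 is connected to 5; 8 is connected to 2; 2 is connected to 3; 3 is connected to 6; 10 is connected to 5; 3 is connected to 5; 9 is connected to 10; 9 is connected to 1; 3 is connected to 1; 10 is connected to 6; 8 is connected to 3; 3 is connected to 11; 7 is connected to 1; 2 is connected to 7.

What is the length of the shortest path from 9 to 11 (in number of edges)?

Distance 0: 9.
Distance 1: 1, 2, 10.
Distance 2: 3, 5, 6, 7, 8.
Distance 3: 4, 11 — contains 11.

3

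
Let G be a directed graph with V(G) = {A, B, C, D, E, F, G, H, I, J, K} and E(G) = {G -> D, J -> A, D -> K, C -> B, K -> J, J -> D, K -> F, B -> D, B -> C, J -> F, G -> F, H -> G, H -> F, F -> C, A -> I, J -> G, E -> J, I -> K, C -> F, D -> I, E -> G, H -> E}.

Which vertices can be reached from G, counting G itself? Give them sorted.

A, B, C, D, F, G, I, J, K

Start at G.
Its neighbours: D, F.
Then their neighbours: C, I, K.
Then next layer: B, J.
Then next layer: A.
Nothing further is reachable.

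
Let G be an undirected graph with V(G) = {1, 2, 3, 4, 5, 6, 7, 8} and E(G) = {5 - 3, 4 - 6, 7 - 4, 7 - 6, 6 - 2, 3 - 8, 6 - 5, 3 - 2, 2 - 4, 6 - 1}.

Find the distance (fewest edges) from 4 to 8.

Distance 0: 4.
Distance 1: 2, 6, 7.
Distance 2: 1, 3, 5.
Distance 3: 8 — contains 8.

3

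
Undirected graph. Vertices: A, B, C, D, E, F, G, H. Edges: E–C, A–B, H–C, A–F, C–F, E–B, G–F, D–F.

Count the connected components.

1

From A: component {A, B, C, D, E, F, G, H}.
That's 1 component.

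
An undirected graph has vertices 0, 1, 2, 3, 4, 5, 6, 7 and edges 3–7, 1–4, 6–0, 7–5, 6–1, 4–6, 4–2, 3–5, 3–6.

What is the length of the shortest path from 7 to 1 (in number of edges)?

3

Distance 0: 7.
Distance 1: 3, 5.
Distance 2: 6.
Distance 3: 0, 1, 4 — contains 1.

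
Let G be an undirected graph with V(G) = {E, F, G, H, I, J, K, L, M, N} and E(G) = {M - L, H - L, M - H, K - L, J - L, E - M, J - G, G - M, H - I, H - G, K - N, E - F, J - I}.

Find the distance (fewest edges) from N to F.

Distance 0: N.
Distance 1: K.
Distance 2: L.
Distance 3: H, J, M.
Distance 4: E, G, I.
Distance 5: F — contains F.

5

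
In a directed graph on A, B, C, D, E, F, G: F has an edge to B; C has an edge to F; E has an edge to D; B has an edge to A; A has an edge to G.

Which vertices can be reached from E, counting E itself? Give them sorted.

Start at E.
Its neighbours: D.
Nothing further is reachable.

D, E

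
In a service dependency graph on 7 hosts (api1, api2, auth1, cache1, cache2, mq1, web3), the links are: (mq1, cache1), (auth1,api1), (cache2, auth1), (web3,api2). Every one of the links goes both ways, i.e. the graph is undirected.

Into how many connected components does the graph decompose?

3

From api1: component {api1, auth1, cache2}.
From api2: component {api2, web3}.
From cache1: component {cache1, mq1}.
That's 3 components.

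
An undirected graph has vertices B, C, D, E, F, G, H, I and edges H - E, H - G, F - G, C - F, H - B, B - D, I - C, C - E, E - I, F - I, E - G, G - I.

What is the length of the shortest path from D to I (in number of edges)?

Distance 0: D.
Distance 1: B.
Distance 2: H.
Distance 3: E, G.
Distance 4: C, F, I — contains I.

4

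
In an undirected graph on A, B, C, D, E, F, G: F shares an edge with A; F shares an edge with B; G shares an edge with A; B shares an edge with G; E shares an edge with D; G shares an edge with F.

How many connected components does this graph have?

3

From A: component {A, B, F, G}.
From C: component {C}.
From D: component {D, E}.
That's 3 components.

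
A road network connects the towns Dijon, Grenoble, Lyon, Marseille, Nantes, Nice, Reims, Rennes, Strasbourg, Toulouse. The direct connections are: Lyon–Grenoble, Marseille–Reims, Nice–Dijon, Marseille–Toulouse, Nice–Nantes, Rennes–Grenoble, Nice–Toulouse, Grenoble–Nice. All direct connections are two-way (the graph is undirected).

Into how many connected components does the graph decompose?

2

From Dijon: component {Dijon, Grenoble, Lyon, Marseille, Nantes, Nice, Reims, Rennes, Toulouse}.
From Strasbourg: component {Strasbourg}.
That's 2 components.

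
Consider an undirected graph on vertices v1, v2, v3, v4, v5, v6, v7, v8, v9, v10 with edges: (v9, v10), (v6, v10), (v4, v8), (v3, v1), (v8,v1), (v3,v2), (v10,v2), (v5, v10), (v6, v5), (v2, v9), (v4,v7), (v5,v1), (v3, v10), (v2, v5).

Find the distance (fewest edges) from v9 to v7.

6

Distance 0: v9.
Distance 1: v2, v10.
Distance 2: v3, v5, v6.
Distance 3: v1.
Distance 4: v8.
Distance 5: v4.
Distance 6: v7 — contains v7.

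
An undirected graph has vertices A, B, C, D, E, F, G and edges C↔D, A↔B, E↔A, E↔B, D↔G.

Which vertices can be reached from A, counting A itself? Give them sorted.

A, B, E

Start at A.
Its neighbours: B, E.
Nothing further is reachable.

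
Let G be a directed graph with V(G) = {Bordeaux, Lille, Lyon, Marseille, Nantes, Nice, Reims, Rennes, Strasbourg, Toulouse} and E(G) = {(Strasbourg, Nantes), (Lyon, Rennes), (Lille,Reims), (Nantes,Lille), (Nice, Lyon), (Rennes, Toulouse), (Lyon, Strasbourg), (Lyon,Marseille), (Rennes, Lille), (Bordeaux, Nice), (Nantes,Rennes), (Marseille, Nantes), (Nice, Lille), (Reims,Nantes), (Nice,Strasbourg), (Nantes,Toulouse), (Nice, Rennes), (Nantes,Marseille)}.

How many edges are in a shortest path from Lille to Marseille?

3

Distance 0: Lille.
Distance 1: Reims.
Distance 2: Nantes.
Distance 3: Marseille, Rennes, Toulouse — contains Marseille.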